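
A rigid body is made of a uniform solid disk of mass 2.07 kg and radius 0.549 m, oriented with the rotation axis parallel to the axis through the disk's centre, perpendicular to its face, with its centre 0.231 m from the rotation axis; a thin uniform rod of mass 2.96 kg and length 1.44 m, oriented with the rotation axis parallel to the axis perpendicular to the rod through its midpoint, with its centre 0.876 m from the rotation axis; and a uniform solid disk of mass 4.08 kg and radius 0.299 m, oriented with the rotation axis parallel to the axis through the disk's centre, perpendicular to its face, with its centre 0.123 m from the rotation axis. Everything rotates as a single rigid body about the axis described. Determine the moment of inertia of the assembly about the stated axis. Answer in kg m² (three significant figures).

3.45

Solid disk: I_cm = (1/2)MR² = (1/2)(2.07)(0.549)² = 0.31195 kg m²; centre at d = 0.231 m, so the parallel axis theorem gives I = 0.31195 + (2.07)(0.231)² = 0.42241 kg m².
Thin rod: I_cm = (1/12)ML² = (1/12)(2.96)(1.44)² = 0.51149 kg m²; centre at d = 0.876 m, so the parallel axis theorem gives I = 0.51149 + (2.96)(0.876)² = 2.7829 kg m².
Solid disk: I_cm = (1/2)MR² = (1/2)(4.08)(0.299)² = 0.18238 kg m²; centre at d = 0.123 m, so the parallel axis theorem gives I = 0.18238 + (4.08)(0.123)² = 0.2441 kg m².
Total I = 0.42241 + 2.7829 + 0.2441 = 3.4494 kg m².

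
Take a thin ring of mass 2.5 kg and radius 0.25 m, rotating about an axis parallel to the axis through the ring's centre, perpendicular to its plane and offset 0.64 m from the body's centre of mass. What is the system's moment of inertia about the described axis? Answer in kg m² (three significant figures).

1.18

I_cm = MR² = (2.5)(0.25)² = 0.15625 kg m²; centre at d = 0.64 m, so the parallel axis theorem gives I = 0.15625 + (2.5)(0.64)² = 1.1803 kg m².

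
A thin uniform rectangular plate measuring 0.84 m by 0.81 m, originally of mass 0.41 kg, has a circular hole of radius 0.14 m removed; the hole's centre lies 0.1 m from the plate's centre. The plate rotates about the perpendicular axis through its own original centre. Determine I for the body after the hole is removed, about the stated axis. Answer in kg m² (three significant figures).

0.0458

Unpierced body about its centre: I₀ = (1/12)M(a²+b²) = (1/12)(0.41)[(0.84)² + (0.81)²] = 0.046525 kg m².
The removed disk has mass m = M·πr²/(ab) = (0.41)·π(0.14)²/(0.84·0.81) = 0.037104 kg (same uniform areal density).
Its moment of inertia about the rotation axis (parallel-axis theorem): I_hole = (1/2)mr² + md² = (1/2)(0.037104)(0.14)² + (0.037104)(0.1)² = 0.00073467 kg m².
Treating the hole as negative mass, I = I₀ − I_hole = 0.046525 − 0.00073467 = 0.04579 kg m².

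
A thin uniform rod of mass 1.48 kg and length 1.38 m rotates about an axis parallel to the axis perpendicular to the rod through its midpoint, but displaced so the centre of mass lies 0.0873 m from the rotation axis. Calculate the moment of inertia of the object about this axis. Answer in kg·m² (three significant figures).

0.246

I_cm = (1/12)ML² = (1/12)(1.48)(1.38)² = 0.23488 kg·m²; centre at d = 0.0873 m, so I = I_cm + Md² gives I = 0.23488 + (1.48)(0.0873)² = 0.24616 kg·m².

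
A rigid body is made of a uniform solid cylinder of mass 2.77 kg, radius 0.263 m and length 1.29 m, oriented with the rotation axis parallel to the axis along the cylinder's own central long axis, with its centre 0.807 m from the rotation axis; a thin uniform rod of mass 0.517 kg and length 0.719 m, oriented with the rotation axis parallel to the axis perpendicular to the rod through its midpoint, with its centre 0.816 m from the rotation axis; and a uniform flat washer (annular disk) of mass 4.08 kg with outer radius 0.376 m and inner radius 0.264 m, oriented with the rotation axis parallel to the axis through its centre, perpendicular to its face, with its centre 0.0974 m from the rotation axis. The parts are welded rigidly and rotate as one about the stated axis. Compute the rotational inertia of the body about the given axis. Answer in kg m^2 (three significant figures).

2.74

Solid cylinder: I_cm = (1/2)MR² = (1/2)(2.77)(0.263)² = 0.095799 kg m^2; centre at d = 0.807 m, so the parallel axis theorem gives I = 0.095799 + (2.77)(0.807)² = 1.8998 kg m^2.
Thin rod: I_cm = (1/12)ML² = (1/12)(0.517)(0.719)² = 0.022272 kg m^2; centre at d = 0.816 m, so the parallel axis theorem gives I = 0.022272 + (0.517)(0.816)² = 0.36652 kg m^2.
Annular disk: I_cm = (1/2)M(R²+r²) = (1/2)(4.08)[(0.376)² + (0.264)²] = 0.43059 kg m^2; centre at d = 0.0974 m, so the parallel axis theorem gives I = 0.43059 + (4.08)(0.0974)² = 0.46929 kg m^2.
Total I = 1.8998 + 0.36652 + 0.46929 = 2.7356 kg m^2.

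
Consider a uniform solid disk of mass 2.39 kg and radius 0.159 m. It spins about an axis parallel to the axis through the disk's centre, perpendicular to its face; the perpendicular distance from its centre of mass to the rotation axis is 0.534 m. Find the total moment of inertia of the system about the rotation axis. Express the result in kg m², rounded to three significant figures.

0.712

I_cm = (1/2)MR² = (1/2)(2.39)(0.159)² = 0.030211 kg m²; centre at d = 0.534 m, so I = I_cm + Md² gives I = 0.030211 + (2.39)(0.534)² = 0.71173 kg m².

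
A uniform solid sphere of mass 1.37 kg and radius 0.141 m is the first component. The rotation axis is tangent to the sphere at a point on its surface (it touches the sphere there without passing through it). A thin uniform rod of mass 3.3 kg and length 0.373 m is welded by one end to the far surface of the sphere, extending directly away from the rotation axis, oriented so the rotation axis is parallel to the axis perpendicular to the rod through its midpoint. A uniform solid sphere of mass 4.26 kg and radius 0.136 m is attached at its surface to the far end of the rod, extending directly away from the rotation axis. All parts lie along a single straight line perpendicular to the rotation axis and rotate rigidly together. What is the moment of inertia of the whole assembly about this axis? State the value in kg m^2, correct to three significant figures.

Solid sphere: I_cm = (2/5)MR² = (2/5)(1.37)(0.141)² = 0.010895 kg m^2; centre at d = 0.141 m, so the parallel axis theorem gives I = 0.010895 + (1.37)(0.141)² = 0.038132 kg m^2.
Thin rod: I_cm = (1/12)ML² = (1/12)(3.3)(0.373)² = 0.03826 kg m^2; centre at d = 0.141 + 0.141 + 0.1865 = 0.4685 m, so the parallel axis theorem gives I = 0.03826 + (3.3)(0.4685)² = 0.76258 kg m^2.
Solid sphere: I_cm = (2/5)MR² = (2/5)(4.26)(0.136)² = 0.031517 kg m^2; centre at d = 0.141 + 0.141 + 0.1865 + 0.1865 + 0.136 = 0.791 m, so the parallel axis theorem gives I = 0.031517 + (4.26)(0.791)² = 2.6969 kg m^2.
Total I = 0.038132 + 0.76258 + 2.6969 = 3.4976 kg m^2.

3.50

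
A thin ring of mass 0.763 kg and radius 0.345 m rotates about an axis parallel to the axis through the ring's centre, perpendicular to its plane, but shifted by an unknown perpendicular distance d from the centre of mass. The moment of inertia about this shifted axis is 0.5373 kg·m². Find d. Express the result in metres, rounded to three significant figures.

0.765

About the centre-of-mass axis, I_cm = MR² = (0.763)(0.345)² = 0.090816 kg·m².
Parallel axis theorem: I = I_cm + Md², so Md² = 0.5373 − 0.090816 = 0.44648 kg·m².
d = √(0.44648 / 0.763) = 0.76496 m.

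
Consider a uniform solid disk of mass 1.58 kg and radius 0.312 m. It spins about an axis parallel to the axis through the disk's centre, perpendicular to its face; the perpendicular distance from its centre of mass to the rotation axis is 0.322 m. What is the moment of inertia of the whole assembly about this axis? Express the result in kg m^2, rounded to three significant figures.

0.241

I_cm = (1/2)MR² = (1/2)(1.58)(0.312)² = 0.076902 kg m^2; centre at d = 0.322 m, so I = I_cm + Md² gives I = 0.076902 + (1.58)(0.322)² = 0.24072 kg m^2.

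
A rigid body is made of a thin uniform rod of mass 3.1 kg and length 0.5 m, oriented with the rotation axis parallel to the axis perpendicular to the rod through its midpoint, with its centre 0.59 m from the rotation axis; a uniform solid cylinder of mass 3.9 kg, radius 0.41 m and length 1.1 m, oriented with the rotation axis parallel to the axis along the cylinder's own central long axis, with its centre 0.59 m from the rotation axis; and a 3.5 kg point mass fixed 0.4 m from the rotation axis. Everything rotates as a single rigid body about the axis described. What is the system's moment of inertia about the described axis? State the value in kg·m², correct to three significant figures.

Thin rod: I_cm = (1/12)ML² = (1/12)(3.1)(0.5)² = 0.064583 kg·m²; centre at d = 0.59 m, so I = I_cm + Md² gives I = 0.064583 + (3.1)(0.59)² = 1.1437 kg·m².
Solid cylinder: I_cm = (1/2)MR² = (1/2)(3.9)(0.41)² = 0.32779 kg·m²; centre at d = 0.59 m, so I = I_cm + Md² gives I = 0.32779 + (3.9)(0.59)² = 1.6854 kg·m².
Point mass: I_cm = 0; centre at d = 0.4 m, so I = I_cm + Md² gives I = 0 + (3.5)(0.4)² = 0.56 kg·m².
Total I = 1.1437 + 1.6854 + 0.56 = 3.3891 kg·m².

3.39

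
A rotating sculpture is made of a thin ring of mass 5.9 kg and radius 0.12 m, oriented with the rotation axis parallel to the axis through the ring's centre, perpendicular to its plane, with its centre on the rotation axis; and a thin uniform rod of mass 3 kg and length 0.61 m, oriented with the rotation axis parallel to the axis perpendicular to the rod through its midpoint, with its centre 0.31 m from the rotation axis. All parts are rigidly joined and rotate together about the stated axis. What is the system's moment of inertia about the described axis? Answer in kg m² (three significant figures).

Thin ring: I_cm = MR² = (5.9)(0.12)² = 0.08496 kg m²; axis through the centre, so I = 0.08496 kg m².
Thin rod: I_cm = (1/12)ML² = (1/12)(3)(0.61)² = 0.093025 kg m²; centre at d = 0.31 m, so the parallel axis theorem gives I = 0.093025 + (3)(0.31)² = 0.38133 kg m².
Total I = 0.08496 + 0.38133 = 0.46629 kg m².

0.466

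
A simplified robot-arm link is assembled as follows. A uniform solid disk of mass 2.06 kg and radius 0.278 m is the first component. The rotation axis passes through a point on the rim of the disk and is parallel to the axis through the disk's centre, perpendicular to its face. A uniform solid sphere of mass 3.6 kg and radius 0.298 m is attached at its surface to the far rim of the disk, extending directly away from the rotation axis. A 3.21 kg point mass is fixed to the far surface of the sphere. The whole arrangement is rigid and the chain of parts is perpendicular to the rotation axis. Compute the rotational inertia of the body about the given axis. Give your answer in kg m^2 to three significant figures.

Solid disk: I_cm = (1/2)MR² = (1/2)(2.06)(0.278)² = 0.079603 kg m^2; centre at d = 0.278 m, so the parallel axis theorem gives I = 0.079603 + (2.06)(0.278)² = 0.23881 kg m^2.
Solid sphere: I_cm = (2/5)MR² = (2/5)(3.6)(0.298)² = 0.12788 kg m^2; centre at d = 0.278 + 0.278 + 0.298 = 0.854 m, so the parallel axis theorem gives I = 0.12788 + (3.6)(0.854)² = 2.7534 kg m^2.
Point mass: I_cm = 0; centre at d = 0.278 + 0.278 + 0.298 + 0.298 = 1.152 m, so the parallel axis theorem gives I = 0 + (3.21)(1.152)² = 4.26 kg m^2.
Total I = 0.23881 + 2.7534 + 4.26 = 7.2522 kg m^2.

7.25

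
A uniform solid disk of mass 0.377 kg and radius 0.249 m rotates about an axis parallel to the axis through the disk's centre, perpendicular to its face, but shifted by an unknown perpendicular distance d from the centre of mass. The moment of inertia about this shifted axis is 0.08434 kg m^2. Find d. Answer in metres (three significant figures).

About the centre-of-mass axis, I_cm = (1/2)MR² = (1/2)(0.377)(0.249)² = 0.011687 kg m^2.
Parallel axis theorem: I = I_cm + Md², so Md² = 0.08434 − 0.011687 = 0.072653 kg m^2.
d = √(0.072653 / 0.377) = 0.43899 m.

0.439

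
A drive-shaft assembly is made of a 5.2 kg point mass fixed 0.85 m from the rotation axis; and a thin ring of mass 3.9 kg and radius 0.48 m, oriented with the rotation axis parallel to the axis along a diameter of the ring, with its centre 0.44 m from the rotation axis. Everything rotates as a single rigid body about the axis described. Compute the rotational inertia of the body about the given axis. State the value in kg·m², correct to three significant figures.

Point mass: I_cm = 0; centre at d = 0.85 m, so the parallel axis theorem gives I = 0 + (5.2)(0.85)² = 3.757 kg·m².
Thin ring: I_cm = (1/2)MR² = (1/2)(3.9)(0.48)² = 0.44928 kg·m²; centre at d = 0.44 m, so the parallel axis theorem gives I = 0.44928 + (3.9)(0.44)² = 1.2043 kg·m².
Total I = 3.757 + 1.2043 = 4.9613 kg·m².

4.96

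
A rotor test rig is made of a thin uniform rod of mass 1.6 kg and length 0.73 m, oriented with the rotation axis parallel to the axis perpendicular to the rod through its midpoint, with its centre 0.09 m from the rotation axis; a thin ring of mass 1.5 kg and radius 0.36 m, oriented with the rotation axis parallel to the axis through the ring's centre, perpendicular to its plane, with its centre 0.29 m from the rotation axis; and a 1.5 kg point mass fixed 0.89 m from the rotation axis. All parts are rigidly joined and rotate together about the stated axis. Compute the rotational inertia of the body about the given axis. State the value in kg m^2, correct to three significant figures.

1.59

Thin rod: I_cm = (1/12)ML² = (1/12)(1.6)(0.73)² = 0.071053 kg m^2; centre at d = 0.09 m, so the parallel axis theorem gives I = 0.071053 + (1.6)(0.09)² = 0.084013 kg m^2.
Thin ring: I_cm = MR² = (1.5)(0.36)² = 0.1944 kg m^2; centre at d = 0.29 m, so the parallel axis theorem gives I = 0.1944 + (1.5)(0.29)² = 0.32055 kg m^2.
Point mass: I_cm = 0; centre at d = 0.89 m, so the parallel axis theorem gives I = 0 + (1.5)(0.89)² = 1.1882 kg m^2.
Total I = 0.084013 + 0.32055 + 1.1882 = 1.5927 kg m^2.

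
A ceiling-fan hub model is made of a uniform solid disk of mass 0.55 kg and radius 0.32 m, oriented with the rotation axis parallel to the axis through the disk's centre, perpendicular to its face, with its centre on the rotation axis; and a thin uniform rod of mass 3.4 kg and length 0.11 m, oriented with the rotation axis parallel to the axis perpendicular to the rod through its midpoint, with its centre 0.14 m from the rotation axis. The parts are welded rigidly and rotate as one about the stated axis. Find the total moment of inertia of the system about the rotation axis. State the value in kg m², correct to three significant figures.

Solid disk: I_cm = (1/2)MR² = (1/2)(0.55)(0.32)² = 0.02816 kg m²; axis through the centre, so I = 0.02816 kg m².
Thin rod: I_cm = (1/12)ML² = (1/12)(3.4)(0.11)² = 0.0034283 kg m²; centre at d = 0.14 m, so I = I_cm + Md² gives I = 0.0034283 + (3.4)(0.14)² = 0.070068 kg m².
Total I = 0.02816 + 0.070068 = 0.098228 kg m².

0.0982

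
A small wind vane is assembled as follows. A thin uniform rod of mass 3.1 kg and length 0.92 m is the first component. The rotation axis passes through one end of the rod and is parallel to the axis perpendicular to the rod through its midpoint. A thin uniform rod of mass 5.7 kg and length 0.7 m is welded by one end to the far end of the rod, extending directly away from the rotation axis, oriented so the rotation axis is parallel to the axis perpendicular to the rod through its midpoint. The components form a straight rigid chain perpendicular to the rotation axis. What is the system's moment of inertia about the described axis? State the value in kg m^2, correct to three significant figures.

Thin rod: I_cm = (1/12)ML² = (1/12)(3.1)(0.92)² = 0.21865 kg m^2; centre at d = 0.46 m, so the parallel axis theorem gives I = 0.21865 + (3.1)(0.46)² = 0.87461 kg m^2.
Thin rod: I_cm = (1/12)ML² = (1/12)(5.7)(0.7)² = 0.23275 kg m^2; centre at d = 0.46 + 0.46 + 0.35 = 1.27 m, so the parallel axis theorem gives I = 0.23275 + (5.7)(1.27)² = 9.4263 kg m^2.
Total I = 0.87461 + 9.4263 = 10.301 kg m^2.

10.3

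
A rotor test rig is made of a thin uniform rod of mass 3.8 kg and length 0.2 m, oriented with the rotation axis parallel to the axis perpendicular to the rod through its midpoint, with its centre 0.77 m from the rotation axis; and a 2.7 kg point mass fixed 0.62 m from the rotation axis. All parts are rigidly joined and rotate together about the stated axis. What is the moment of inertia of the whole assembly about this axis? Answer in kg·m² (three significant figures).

3.30

Thin rod: I_cm = (1/12)ML² = (1/12)(3.8)(0.2)² = 0.012667 kg·m²; centre at d = 0.77 m, so the parallel axis theorem gives I = 0.012667 + (3.8)(0.77)² = 2.2657 kg·m².
Point mass: I_cm = 0; centre at d = 0.62 m, so the parallel axis theorem gives I = 0 + (2.7)(0.62)² = 1.0379 kg·m².
Total I = 2.2657 + 1.0379 = 3.3036 kg·m².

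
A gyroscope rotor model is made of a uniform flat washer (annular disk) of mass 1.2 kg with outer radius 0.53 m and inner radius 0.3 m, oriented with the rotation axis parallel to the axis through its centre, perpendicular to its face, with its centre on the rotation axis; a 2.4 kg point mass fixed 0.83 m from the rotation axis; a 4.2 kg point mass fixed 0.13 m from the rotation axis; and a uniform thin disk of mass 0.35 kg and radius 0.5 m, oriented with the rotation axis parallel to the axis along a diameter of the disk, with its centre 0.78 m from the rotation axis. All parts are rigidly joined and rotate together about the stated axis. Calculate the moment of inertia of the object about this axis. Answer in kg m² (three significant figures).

2.18

Annular disk: I_cm = (1/2)M(R²+r²) = (1/2)(1.2)[(0.53)² + (0.3)²] = 0.22254 kg m²; axis through the centre, so I = 0.22254 kg m².
Point mass: I_cm = 0; centre at d = 0.83 m, so the parallel axis theorem gives I = 0 + (2.4)(0.83)² = 1.6534 kg m².
Point mass: I_cm = 0; centre at d = 0.13 m, so the parallel axis theorem gives I = 0 + (4.2)(0.13)² = 0.07098 kg m².
Thin disk: I_cm = (1/4)MR² = (1/4)(0.35)(0.5)² = 0.021875 kg m²; centre at d = 0.78 m, so the parallel axis theorem gives I = 0.021875 + (0.35)(0.78)² = 0.23482 kg m².
Total I = 0.22254 + 1.6534 + 0.07098 + 0.23482 = 2.1817 kg m².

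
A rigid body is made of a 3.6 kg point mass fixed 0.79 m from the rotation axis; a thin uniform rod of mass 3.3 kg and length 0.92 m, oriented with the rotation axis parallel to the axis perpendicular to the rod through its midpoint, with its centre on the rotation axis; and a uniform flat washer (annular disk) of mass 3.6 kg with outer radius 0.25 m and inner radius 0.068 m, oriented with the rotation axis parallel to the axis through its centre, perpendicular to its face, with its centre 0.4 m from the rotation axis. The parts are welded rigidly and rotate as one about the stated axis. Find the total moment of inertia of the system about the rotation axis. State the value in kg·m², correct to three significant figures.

Point mass: I_cm = 0; centre at d = 0.79 m, so the parallel axis theorem gives I = 0 + (3.6)(0.79)² = 2.2468 kg·m².
Thin rod: I_cm = (1/12)ML² = (1/12)(3.3)(0.92)² = 0.23276 kg·m²; axis through the centre, so I = 0.23276 kg·m².
Annular disk: I_cm = (1/2)M(R²+r²) = (1/2)(3.6)[(0.25)² + (0.068)²] = 0.12082 kg·m²; centre at d = 0.4 m, so the parallel axis theorem gives I = 0.12082 + (3.6)(0.4)² = 0.69682 kg·m².
Total I = 2.2468 + 0.23276 + 0.69682 = 3.1763 kg·m².

3.18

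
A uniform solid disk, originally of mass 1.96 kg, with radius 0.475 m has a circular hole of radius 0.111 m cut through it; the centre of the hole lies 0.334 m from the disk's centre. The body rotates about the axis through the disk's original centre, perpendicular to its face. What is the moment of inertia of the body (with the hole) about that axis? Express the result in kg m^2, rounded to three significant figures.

0.209

Unpierced body about its centre: I₀ = (1/2)MR² = (1/2)(1.96)(0.475)² = 0.22111 kg m^2.
The removed disk has mass m = M·(r/R)² = (1.96)(0.111/0.475)² = 0.10703 kg (same uniform areal density).
Its moment of inertia about the rotation axis (parallel-axis theorem): I_hole = (1/2)mr² + md² = (1/2)(0.10703)(0.111)² + (0.10703)(0.334)² = 0.012599 kg m^2.
Treating the hole as negative mass, I = I₀ − I_hole = 0.22111 − 0.012599 = 0.20851 kg m^2.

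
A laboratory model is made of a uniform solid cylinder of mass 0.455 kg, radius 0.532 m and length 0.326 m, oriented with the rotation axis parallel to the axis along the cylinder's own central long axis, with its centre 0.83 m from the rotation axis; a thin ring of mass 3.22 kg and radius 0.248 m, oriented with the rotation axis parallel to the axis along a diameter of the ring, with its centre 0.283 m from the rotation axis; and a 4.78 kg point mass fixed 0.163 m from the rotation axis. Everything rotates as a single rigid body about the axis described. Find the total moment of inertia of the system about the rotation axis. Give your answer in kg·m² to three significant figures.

0.862

Solid cylinder: I_cm = (1/2)MR² = (1/2)(0.455)(0.532)² = 0.064388 kg·m²; centre at d = 0.83 m, so the parallel axis theorem gives I = 0.064388 + (0.455)(0.83)² = 0.37784 kg·m².
Thin ring: I_cm = (1/2)MR² = (1/2)(3.22)(0.248)² = 0.099021 kg·m²; centre at d = 0.283 m, so the parallel axis theorem gives I = 0.099021 + (3.22)(0.283)² = 0.35691 kg·m².
Point mass: I_cm = 0; centre at d = 0.163 m, so the parallel axis theorem gives I = 0 + (4.78)(0.163)² = 0.127 kg·m².
Total I = 0.37784 + 0.35691 + 0.127 = 0.86175 kg·m².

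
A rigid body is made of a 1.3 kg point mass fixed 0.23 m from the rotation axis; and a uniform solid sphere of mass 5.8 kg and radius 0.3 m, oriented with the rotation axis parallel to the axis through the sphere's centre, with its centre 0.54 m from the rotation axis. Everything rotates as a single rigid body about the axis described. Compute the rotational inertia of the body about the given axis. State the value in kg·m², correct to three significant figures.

1.97

Point mass: I_cm = 0; centre at d = 0.23 m, so the parallel axis theorem gives I = 0 + (1.3)(0.23)² = 0.06877 kg·m².
Solid sphere: I_cm = (2/5)MR² = (2/5)(5.8)(0.3)² = 0.2088 kg·m²; centre at d = 0.54 m, so the parallel axis theorem gives I = 0.2088 + (5.8)(0.54)² = 1.9001 kg·m².
Total I = 0.06877 + 1.9001 = 1.9688 kg·m².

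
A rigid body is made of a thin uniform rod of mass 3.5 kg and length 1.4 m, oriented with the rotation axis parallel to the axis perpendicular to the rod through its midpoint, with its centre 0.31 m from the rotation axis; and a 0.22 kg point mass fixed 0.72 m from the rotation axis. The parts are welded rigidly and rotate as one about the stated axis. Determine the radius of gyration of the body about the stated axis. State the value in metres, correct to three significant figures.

Thin rod: I_cm = (1/12)ML² = (1/12)(3.5)(1.4)² = 0.57167 kg m^2; centre at d = 0.31 m, so I = I_cm + Md² gives I = 0.57167 + (3.5)(0.31)² = 0.90802 kg m^2.
Point mass: I_cm = 0; centre at d = 0.72 m, so I = I_cm + Md² gives I = 0 + (0.22)(0.72)² = 0.11405 kg m^2.
Total I = 1.0221 kg m^2; total mass M = 3.72 kg.
k = √(I/M) = √(1.0221/3.72) = 0.52416 m.

0.524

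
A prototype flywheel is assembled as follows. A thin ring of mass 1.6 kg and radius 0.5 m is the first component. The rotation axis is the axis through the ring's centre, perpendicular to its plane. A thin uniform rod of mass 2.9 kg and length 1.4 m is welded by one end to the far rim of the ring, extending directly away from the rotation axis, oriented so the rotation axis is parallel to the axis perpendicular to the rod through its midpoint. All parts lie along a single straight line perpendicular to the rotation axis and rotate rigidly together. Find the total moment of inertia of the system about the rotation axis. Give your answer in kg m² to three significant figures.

Thin ring: I_cm = MR² = (1.6)(0.5)² = 0.4 kg m²; axis through the centre, so I = 0.4 kg m².
Thin rod: I_cm = (1/12)ML² = (1/12)(2.9)(1.4)² = 0.47367 kg m²; centre at d = 0.5 + 0.7 = 1.2 m, so the parallel axis theorem gives I = 0.47367 + (2.9)(1.2)² = 4.6497 kg m².
Total I = 0.4 + 4.6497 = 5.0497 kg m².

5.05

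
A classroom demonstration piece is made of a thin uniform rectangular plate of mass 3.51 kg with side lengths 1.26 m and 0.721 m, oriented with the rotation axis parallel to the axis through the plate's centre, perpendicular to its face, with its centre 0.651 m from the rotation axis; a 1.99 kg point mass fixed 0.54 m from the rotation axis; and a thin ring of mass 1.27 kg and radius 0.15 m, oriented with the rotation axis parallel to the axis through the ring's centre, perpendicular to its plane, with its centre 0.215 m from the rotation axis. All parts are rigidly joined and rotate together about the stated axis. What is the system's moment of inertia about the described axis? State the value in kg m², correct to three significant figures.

Rectangular plate: I_cm = (1/12)M(a²+b²) = (1/12)(3.51)[(1.26)² + (0.721)²] = 0.61643 kg m²; centre at d = 0.651 m, so I = I_cm + Md² gives I = 0.61643 + (3.51)(0.651)² = 2.104 kg m².
Point mass: I_cm = 0; centre at d = 0.54 m, so I = I_cm + Md² gives I = 0 + (1.99)(0.54)² = 0.58028 kg m².
Thin ring: I_cm = MR² = (1.27)(0.15)² = 0.028575 kg m²; centre at d = 0.215 m, so I = I_cm + Md² gives I = 0.028575 + (1.27)(0.215)² = 0.087281 kg m².
Total I = 2.104 + 0.58028 + 0.087281 = 2.7715 kg m².

2.77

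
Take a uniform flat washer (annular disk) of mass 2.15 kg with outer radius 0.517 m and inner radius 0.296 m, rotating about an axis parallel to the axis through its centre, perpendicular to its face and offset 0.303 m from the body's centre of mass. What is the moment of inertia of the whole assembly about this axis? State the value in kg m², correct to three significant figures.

0.579

I_cm = (1/2)M(R²+r²) = (1/2)(2.15)[(0.517)² + (0.296)²] = 0.38152 kg m²; centre at d = 0.303 m, so the parallel axis theorem gives I = 0.38152 + (2.15)(0.303)² = 0.57891 kg m².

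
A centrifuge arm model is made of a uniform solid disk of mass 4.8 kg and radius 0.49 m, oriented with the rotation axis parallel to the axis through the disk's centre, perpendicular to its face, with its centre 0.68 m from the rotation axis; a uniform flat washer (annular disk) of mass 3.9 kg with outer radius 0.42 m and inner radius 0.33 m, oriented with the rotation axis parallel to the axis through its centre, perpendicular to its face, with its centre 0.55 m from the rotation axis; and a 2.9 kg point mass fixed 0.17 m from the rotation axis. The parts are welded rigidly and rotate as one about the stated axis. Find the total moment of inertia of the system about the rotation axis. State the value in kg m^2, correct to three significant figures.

Solid disk: I_cm = (1/2)MR² = (1/2)(4.8)(0.49)² = 0.57624 kg m^2; centre at d = 0.68 m, so I = I_cm + Md² gives I = 0.57624 + (4.8)(0.68)² = 2.7958 kg m^2.
Annular disk: I_cm = (1/2)M(R²+r²) = (1/2)(3.9)[(0.42)² + (0.33)²] = 0.55634 kg m^2; centre at d = 0.55 m, so I = I_cm + Md² gives I = 0.55634 + (3.9)(0.55)² = 1.7361 kg m^2.
Point mass: I_cm = 0; centre at d = 0.17 m, so I = I_cm + Md² gives I = 0 + (2.9)(0.17)² = 0.08381 kg m^2.
Total I = 2.7958 + 1.7361 + 0.08381 = 4.6157 kg m^2.

4.62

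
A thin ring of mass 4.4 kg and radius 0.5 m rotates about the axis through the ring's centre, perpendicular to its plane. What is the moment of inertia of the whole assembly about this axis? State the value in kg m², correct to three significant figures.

1.10

I_cm = MR² = (4.4)(0.5)² = 1.1 kg m²; axis through the centre, so I = 1.1 kg m².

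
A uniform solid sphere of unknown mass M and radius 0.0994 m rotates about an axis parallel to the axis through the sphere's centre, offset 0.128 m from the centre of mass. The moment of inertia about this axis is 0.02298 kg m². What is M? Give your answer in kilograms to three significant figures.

1.13

I = I_cm + Md² = (2/5)MR² + Md² = M·[0.4·(0.0994)² + (0.128)²] = M·0.020336.
So M = 0.02298 / 0.020336 = 1.13 kg.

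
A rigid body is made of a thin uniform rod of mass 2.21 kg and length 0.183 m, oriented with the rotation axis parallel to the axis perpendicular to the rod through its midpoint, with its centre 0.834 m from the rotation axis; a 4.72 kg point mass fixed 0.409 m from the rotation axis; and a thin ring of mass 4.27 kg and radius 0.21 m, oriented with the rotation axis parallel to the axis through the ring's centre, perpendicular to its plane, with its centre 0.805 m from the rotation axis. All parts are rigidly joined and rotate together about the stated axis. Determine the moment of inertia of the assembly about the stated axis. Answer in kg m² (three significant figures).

Thin rod: I_cm = (1/12)ML² = (1/12)(2.21)(0.183)² = 0.0061676 kg m²; centre at d = 0.834 m, so I = I_cm + Md² gives I = 0.0061676 + (2.21)(0.834)² = 1.5433 kg m².
Point mass: I_cm = 0; centre at d = 0.409 m, so I = I_cm + Md² gives I = 0 + (4.72)(0.409)² = 0.78957 kg m².
Thin ring: I_cm = MR² = (4.27)(0.21)² = 0.18831 kg m²; centre at d = 0.805 m, so I = I_cm + Md² gives I = 0.18831 + (4.27)(0.805)² = 2.9554 kg m².
Total I = 1.5433 + 0.78957 + 2.9554 = 5.2883 kg m².

5.29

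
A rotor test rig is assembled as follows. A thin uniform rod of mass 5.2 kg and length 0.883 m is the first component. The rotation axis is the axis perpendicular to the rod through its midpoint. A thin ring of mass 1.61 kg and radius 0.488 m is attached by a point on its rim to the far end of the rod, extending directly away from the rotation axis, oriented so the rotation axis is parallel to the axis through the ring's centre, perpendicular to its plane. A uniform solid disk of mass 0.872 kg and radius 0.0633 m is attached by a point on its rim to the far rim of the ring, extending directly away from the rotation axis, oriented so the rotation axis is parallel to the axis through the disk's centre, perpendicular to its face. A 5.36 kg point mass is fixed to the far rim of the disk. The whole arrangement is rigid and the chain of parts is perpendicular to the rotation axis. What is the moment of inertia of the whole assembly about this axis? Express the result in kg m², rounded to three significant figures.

Thin rod: I_cm = (1/12)ML² = (1/12)(5.2)(0.883)² = 0.33787 kg m²; axis through the centre, so I = 0.33787 kg m².
Thin ring: I_cm = MR² = (1.61)(0.488)² = 0.38341 kg m²; centre at d = 0.4415 + 0.488 = 0.9295 m, so the parallel axis theorem gives I = 0.38341 + (1.61)(0.9295)² = 1.7744 kg m².
Solid disk: I_cm = (1/2)MR² = (1/2)(0.872)(0.0633)² = 0.001747 kg m²; centre at d = 0.4415 + 0.488 + 0.488 + 0.0633 = 1.4808 m, so the parallel axis theorem gives I = 0.001747 + (0.872)(1.4808)² = 1.9138 kg m².
Point mass: I_cm = 0; centre at d = 0.4415 + 0.488 + 0.488 + 0.0633 + 0.0633 = 1.5441 m, so the parallel axis theorem gives I = 0 + (5.36)(1.5441)² = 12.78 kg m².
Total I = 0.33787 + 1.7744 + 1.9138 + 12.78 = 16.806 kg m².

16.8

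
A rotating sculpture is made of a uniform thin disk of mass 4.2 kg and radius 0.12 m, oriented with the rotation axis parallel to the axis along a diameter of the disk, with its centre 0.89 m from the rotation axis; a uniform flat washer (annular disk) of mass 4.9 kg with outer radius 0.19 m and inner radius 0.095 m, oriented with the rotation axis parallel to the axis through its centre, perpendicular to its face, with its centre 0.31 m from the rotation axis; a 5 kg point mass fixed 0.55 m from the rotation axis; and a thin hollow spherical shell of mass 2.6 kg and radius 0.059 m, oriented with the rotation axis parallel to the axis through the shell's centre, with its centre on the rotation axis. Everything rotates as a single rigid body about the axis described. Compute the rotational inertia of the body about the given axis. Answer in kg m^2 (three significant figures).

Thin disk: I_cm = (1/4)MR² = (1/4)(4.2)(0.12)² = 0.01512 kg m^2; centre at d = 0.89 m, so I = I_cm + Md² gives I = 0.01512 + (4.2)(0.89)² = 3.3419 kg m^2.
Annular disk: I_cm = (1/2)M(R²+r²) = (1/2)(4.9)[(0.19)² + (0.095)²] = 0.11056 kg m^2; centre at d = 0.31 m, so I = I_cm + Md² gives I = 0.11056 + (4.9)(0.31)² = 0.58145 kg m^2.
Point mass: I_cm = 0; centre at d = 0.55 m, so I = I_cm + Md² gives I = 0 + (5)(0.55)² = 1.5125 kg m^2.
Spherical shell: I_cm = (2/3)MR² = (2/3)(2.6)(0.059)² = 0.0060337 kg m^2; axis through the centre, so I = 0.0060337 kg m^2.
Total I = 3.3419 + 0.58145 + 1.5125 + 0.0060337 = 5.4419 kg m^2.

5.44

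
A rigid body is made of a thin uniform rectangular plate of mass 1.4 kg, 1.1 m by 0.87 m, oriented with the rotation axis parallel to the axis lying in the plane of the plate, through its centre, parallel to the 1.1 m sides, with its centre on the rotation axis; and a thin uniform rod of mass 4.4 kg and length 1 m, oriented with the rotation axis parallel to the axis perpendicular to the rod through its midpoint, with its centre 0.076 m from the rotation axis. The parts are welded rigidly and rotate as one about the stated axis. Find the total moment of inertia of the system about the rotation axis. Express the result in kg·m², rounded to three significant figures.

Rectangular plate: I_cm = (1/12)Mb² = (1/12)(1.4)(0.87)² = 0.088305 kg·m²; axis through the centre, so I = 0.088305 kg·m².
Thin rod: I_cm = (1/12)ML² = (1/12)(4.4)(1)² = 0.36667 kg·m²; centre at d = 0.076 m, so I = I_cm + Md² gives I = 0.36667 + (4.4)(0.076)² = 0.39208 kg·m².
Total I = 0.088305 + 0.39208 = 0.48039 kg·m².

0.480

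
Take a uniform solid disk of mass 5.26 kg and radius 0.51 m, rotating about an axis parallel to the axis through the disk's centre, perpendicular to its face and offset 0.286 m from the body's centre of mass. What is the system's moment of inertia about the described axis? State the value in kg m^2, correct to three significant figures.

1.11

I_cm = (1/2)MR² = (1/2)(5.26)(0.51)² = 0.68406 kg m^2; centre at d = 0.286 m, so I = I_cm + Md² gives I = 0.68406 + (5.26)(0.286)² = 1.1143 kg m^2.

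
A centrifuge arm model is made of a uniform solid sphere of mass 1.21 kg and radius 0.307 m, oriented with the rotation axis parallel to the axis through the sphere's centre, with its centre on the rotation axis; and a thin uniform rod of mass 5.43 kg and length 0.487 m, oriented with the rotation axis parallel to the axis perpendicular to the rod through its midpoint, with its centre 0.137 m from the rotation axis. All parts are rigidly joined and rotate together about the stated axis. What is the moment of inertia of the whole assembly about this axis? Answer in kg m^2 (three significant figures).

0.255

Solid sphere: I_cm = (2/5)MR² = (2/5)(1.21)(0.307)² = 0.045617 kg m^2; axis through the centre, so I = 0.045617 kg m^2.
Thin rod: I_cm = (1/12)ML² = (1/12)(5.43)(0.487)² = 0.10732 kg m^2; centre at d = 0.137 m, so the parallel axis theorem gives I = 0.10732 + (5.43)(0.137)² = 0.20923 kg m^2.
Total I = 0.045617 + 0.20923 = 0.25485 kg m^2.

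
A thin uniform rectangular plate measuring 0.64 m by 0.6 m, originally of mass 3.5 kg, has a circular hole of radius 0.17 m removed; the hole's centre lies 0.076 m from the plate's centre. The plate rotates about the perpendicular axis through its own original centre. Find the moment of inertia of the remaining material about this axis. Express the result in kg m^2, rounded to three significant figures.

0.208

Unpierced body about its centre: I₀ = (1/12)M(a²+b²) = (1/12)(3.5)[(0.64)² + (0.6)²] = 0.22447 kg m^2.
The removed disk has mass m = M·πr²/(ab) = (3.5)·π(0.17)²/(0.64·0.6) = 0.82753 kg (same uniform areal density).
Its moment of inertia about the rotation axis (parallel-axis theorem): I_hole = (1/2)mr² + md² = (1/2)(0.82753)(0.17)² + (0.82753)(0.076)² = 0.016738 kg m^2.
Treating the hole as negative mass, I = I₀ − I_hole = 0.22447 − 0.016738 = 0.20773 kg m^2.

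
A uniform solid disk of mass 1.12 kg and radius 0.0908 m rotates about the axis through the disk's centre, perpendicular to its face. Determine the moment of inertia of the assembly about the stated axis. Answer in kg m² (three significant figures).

I_cm = (1/2)MR² = (1/2)(1.12)(0.0908)² = 0.004617 kg m²; axis through the centre, so I = 0.004617 kg m².

0.00462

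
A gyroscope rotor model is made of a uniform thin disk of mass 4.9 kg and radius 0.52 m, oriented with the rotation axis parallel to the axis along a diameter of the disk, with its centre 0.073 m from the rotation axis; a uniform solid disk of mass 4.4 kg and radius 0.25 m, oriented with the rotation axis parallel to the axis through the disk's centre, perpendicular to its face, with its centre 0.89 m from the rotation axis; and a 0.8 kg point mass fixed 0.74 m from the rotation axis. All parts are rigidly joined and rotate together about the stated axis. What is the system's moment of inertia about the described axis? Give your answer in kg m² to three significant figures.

Thin disk: I_cm = (1/4)MR² = (1/4)(4.9)(0.52)² = 0.33124 kg m²; centre at d = 0.073 m, so I = I_cm + Md² gives I = 0.33124 + (4.9)(0.073)² = 0.35735 kg m².
Solid disk: I_cm = (1/2)MR² = (1/2)(4.4)(0.25)² = 0.1375 kg m²; centre at d = 0.89 m, so I = I_cm + Md² gives I = 0.1375 + (4.4)(0.89)² = 3.6227 kg m².
Point mass: I_cm = 0; centre at d = 0.74 m, so I = I_cm + Md² gives I = 0 + (0.8)(0.74)² = 0.43808 kg m².
Total I = 0.35735 + 3.6227 + 0.43808 = 4.4182 kg m².

4.42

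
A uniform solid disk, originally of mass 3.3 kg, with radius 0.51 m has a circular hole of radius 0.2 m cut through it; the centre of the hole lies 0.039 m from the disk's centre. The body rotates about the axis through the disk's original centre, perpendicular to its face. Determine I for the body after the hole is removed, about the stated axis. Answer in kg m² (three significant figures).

Unpierced body about its centre: I₀ = (1/2)MR² = (1/2)(3.3)(0.51)² = 0.42916 kg m².
The removed disk has mass m = M·(r/R)² = (3.3)(0.2/0.51)² = 0.5075 kg (same uniform areal density).
Its moment of inertia about the rotation axis (parallel-axis theorem): I_hole = (1/2)mr² + md² = (1/2)(0.5075)(0.2)² + (0.5075)(0.039)² = 0.010922 kg m².
Treating the hole as negative mass, I = I₀ − I_hole = 0.42916 − 0.010922 = 0.41824 kg m².

0.418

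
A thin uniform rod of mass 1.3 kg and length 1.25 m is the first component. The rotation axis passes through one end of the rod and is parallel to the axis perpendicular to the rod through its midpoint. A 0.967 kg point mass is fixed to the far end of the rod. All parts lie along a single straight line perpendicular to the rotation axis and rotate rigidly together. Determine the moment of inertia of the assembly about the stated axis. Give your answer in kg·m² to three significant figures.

2.19

Thin rod: I_cm = (1/12)ML² = (1/12)(1.3)(1.25)² = 0.16927 kg·m²; centre at d = 0.625 m, so the parallel axis theorem gives I = 0.16927 + (1.3)(0.625)² = 0.67708 kg·m².
Point mass: I_cm = 0; centre at d = 0.625 + 0.625 = 1.25 m, so the parallel axis theorem gives I = 0 + (0.967)(1.25)² = 1.5109 kg·m².
Total I = 0.67708 + 1.5109 = 2.188 kg·m².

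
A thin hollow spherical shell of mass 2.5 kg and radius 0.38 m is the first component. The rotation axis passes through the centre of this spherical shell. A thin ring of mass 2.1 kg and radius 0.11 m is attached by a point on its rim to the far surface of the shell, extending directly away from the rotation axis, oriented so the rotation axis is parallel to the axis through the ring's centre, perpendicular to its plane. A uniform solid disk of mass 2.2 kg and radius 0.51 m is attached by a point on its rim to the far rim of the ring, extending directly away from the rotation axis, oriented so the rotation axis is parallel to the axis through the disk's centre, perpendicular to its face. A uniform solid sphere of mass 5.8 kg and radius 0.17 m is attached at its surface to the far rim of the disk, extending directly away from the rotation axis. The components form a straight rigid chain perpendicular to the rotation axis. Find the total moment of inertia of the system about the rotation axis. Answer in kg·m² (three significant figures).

22.4

Spherical shell: I_cm = (2/3)MR² = (2/3)(2.5)(0.38)² = 0.24067 kg·m²; axis through the centre, so I = 0.24067 kg·m².
Thin ring: I_cm = MR² = (2.1)(0.11)² = 0.02541 kg·m²; centre at d = 0.38 + 0.11 = 0.49 m, so I = I_cm + Md² gives I = 0.02541 + (2.1)(0.49)² = 0.52962 kg·m².
Solid disk: I_cm = (1/2)MR² = (1/2)(2.2)(0.51)² = 0.28611 kg·m²; centre at d = 0.38 + 0.11 + 0.11 + 0.51 = 1.11 m, so I = I_cm + Md² gives I = 0.28611 + (2.2)(1.11)² = 2.9967 kg·m².
Solid sphere: I_cm = (2/5)MR² = (2/5)(5.8)(0.17)² = 0.067048 kg·m²; centre at d = 0.38 + 0.11 + 0.11 + 0.51 + 0.51 + 0.17 = 1.79 m, so I = I_cm + Md² gives I = 0.067048 + (5.8)(1.79)² = 18.651 kg·m².
Total I = 0.24067 + 0.52962 + 2.9967 + 18.651 = 22.418 kg·m².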